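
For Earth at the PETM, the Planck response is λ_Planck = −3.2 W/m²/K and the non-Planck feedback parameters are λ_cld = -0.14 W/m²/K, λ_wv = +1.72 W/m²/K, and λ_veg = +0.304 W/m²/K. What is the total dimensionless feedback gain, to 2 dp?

0.59

Convert to gains: g_cld = -0.14/3.2 = -0.04375; g_wv = 1.72/3.2 = 0.5375; g_veg = 0.304/3.2 = 0.095.
Total gain g = 0.58875.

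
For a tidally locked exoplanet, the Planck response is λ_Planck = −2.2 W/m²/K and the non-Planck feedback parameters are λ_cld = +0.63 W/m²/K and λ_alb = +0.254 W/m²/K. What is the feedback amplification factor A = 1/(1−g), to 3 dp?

Convert to gains: g_cld = 0.63/2.2 = 0.2864; g_alb = 0.254/2.2 = 0.1155.
Total gain g = 0.4019.
A = 1/(1 − 0.4019) = 1.672.

1.672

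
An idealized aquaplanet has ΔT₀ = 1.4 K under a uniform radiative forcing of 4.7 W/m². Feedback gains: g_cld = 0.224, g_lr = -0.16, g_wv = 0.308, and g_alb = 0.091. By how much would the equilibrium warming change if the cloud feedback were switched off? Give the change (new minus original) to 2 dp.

Original: g = 0.463, ΔT = 1.4/(1−0.463) = 2.6071 K.
Without cloud: g' = 0.239, ΔT' = 1.4/(1−0.239) = 1.8397 K.
Change = 1.8397 − 2.6071 = -0.77 K.

-0.77 K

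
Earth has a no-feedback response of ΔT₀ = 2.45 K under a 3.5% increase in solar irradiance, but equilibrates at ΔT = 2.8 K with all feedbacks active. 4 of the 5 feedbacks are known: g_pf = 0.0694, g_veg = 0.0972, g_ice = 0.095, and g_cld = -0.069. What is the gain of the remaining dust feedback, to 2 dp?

Amplification A = ΔT/ΔT₀ = 2.8/2.45 = 1.143.
Total gain g = 1 − 1/A = 1 − 1/1.143 = 0.1251.
Known gains sum to 0.0694 + 0.0972 + 0.095 − 0.069 = 0.1926.
g_dust = 0.1251 − 0.1926 = -0.07.

-0.07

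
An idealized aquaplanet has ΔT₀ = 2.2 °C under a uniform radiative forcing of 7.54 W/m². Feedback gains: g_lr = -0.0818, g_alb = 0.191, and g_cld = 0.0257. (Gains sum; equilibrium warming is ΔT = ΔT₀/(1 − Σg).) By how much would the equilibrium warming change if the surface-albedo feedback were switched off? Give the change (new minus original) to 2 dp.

-0.46 °C

Original: g = 0.1349, ΔT = 2.2/(1−0.1349) = 2.5431 °C.
Without surface-albedo: g' = -0.0561, ΔT' = 2.2/(1+0.0561) = 2.0831 °C.
Change = 2.0831 − 2.5431 = -0.46 °C.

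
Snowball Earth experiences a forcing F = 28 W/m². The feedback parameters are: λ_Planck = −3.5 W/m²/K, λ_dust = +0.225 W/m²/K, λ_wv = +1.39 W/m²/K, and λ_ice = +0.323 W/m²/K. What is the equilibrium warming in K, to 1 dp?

Net feedback parameter λ = (−3.5) + (+0.225) + (+1.39) + (+0.323) = -1.562 W/m²/K.
ΔT = −F/λ = −28/(-1.562) = 17.9 K.

17.9 K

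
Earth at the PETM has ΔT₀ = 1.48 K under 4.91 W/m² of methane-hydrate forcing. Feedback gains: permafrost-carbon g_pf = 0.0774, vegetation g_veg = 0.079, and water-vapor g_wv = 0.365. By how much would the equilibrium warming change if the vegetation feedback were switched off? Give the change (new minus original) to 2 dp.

Original: g = 0.5214, ΔT = 1.48/(1−0.5214) = 3.0924 K.
Without vegetation: g' = 0.4424, ΔT' = 1.48/(1−0.4424) = 2.6542 K.
Change = 2.6542 − 3.0924 = -0.44 K.

-0.44 K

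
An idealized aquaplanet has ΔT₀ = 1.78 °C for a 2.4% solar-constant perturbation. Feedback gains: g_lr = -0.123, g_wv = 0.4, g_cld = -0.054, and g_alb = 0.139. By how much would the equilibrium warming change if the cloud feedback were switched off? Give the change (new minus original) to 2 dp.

0.26 °C

Original: g = 0.362, ΔT = 1.78/(1−0.362) = 2.7900 °C.
Without cloud: g' = 0.416, ΔT' = 1.78/(1−0.416) = 3.0479 °C.
Change = 3.0479 − 2.7900 = 0.26 °C.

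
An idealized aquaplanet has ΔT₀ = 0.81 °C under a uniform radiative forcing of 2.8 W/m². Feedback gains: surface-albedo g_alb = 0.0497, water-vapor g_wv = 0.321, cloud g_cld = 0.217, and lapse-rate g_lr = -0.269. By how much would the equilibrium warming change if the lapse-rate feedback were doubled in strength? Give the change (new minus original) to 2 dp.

Original: g = 0.3187, ΔT = 0.81/(1−0.3187) = 1.1889 °C.
With doubled lapse-rate: g' = 0.0497, ΔT' = 0.81/(1−0.0497) = 0.8524 °C.
Change = 0.8524 − 1.1889 = -0.34 °C.

-0.34 °C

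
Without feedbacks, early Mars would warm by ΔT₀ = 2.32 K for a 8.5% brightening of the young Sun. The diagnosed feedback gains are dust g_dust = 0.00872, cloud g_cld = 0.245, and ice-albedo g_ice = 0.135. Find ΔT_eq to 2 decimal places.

Total gain g = 0.00872 + 0.245 + 0.135 = 0.38872.
Amplification A = 1/(1 − 0.38872) = 1.636.
ΔT = 2.32 × 1.636 = 3.80 K.

3.80 K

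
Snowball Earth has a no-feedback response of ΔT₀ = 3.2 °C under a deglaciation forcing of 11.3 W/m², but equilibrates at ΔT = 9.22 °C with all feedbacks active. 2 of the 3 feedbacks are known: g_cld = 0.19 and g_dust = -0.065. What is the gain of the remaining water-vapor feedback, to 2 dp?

0.53

Amplification A = ΔT/ΔT₀ = 9.22/3.2 = 2.881.
Total gain g = 1 − 1/A = 1 − 1/2.881 = 0.6529.
Known gains sum to 0.19 − 0.065 = 0.125.
g_wv = 0.6529 − 0.125 = 0.53.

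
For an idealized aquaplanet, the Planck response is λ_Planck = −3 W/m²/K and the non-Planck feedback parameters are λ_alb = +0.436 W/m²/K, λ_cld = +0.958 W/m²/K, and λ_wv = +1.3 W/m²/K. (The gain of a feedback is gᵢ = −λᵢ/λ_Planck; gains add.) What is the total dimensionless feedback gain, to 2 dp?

0.90

Convert to gains: g_alb = 0.436/3 = 0.1453; g_cld = 0.958/3 = 0.3193; g_wv = 1.3/3 = 0.4333.
Total gain g = 0.8979.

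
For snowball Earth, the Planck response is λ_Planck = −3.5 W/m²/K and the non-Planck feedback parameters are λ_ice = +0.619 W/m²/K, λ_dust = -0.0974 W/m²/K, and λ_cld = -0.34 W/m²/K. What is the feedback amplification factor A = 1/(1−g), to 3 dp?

1.055

Convert to gains: g_ice = 0.619/3.5 = 0.1769; g_dust = -0.0974/3.5 = -0.02783; g_cld = -0.34/3.5 = -0.09714.
Total gain g = 0.05193.
A = 1/(1 − 0.05193) = 1.055.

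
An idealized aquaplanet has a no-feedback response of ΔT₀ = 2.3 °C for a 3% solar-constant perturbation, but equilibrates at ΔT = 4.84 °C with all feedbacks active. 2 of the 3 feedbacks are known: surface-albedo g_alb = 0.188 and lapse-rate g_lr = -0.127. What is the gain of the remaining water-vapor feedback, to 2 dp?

0.46

Amplification A = ΔT/ΔT₀ = 4.84/2.3 = 2.104.
Total gain g = 1 − 1/A = 1 − 1/2.104 = 0.5247.
Known gains sum to 0.188 − 0.127 = 0.061.
g_wv = 0.5247 − 0.061 = 0.46.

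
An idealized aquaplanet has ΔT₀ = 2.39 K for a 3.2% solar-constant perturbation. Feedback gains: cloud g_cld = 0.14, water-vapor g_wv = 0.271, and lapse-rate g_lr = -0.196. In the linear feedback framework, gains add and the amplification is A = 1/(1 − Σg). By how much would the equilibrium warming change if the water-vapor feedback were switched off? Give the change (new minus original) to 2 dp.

-0.78 K

Original: g = 0.215, ΔT = 2.39/(1−0.215) = 3.0446 K.
Without water-vapor: g' = -0.056, ΔT' = 2.39/(1+0.056) = 2.2633 K.
Change = 2.2633 − 3.0446 = -0.78 K.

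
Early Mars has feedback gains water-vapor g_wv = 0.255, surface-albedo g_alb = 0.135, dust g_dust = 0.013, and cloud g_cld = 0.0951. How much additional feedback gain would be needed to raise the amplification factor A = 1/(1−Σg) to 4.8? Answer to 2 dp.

0.29

Current total gain = 0.4981.
Target gain for A = 4.8: g* = 1 − 1/4.8 = 0.7917.
Additional gain needed = 0.7917 − 0.4981 = 0.29.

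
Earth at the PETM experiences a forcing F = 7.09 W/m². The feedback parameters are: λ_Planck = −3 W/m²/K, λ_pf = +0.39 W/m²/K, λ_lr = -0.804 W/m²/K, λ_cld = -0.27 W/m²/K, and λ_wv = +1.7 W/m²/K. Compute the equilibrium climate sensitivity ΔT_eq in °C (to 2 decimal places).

Net feedback parameter λ = (−3) + (+0.39) + (-0.804) + (-0.27) + (+1.7) = -1.984 W/m²/K.
ΔT = −F/λ = −7.09/(-1.984) = 3.57 °C.

3.57 °C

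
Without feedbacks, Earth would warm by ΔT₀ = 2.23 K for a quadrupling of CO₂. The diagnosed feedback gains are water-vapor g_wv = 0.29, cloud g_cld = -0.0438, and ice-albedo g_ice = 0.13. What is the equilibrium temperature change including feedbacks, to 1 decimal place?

3.6 K

Total gain g = 0.29 − 0.0438 + 0.13 = 0.3762.
Amplification A = 1/(1 − 0.3762) = 1.603.
ΔT = 2.23 × 1.603 = 3.6 K.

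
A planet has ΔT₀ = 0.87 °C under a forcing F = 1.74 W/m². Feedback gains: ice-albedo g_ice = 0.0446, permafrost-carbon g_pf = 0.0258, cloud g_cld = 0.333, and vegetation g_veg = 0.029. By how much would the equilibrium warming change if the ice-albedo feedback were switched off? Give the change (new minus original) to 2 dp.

-0.11 °C

Original: g = 0.4324, ΔT = 0.87/(1−0.4324) = 1.5328 °C.
Without ice-albedo: g' = 0.3878, ΔT' = 0.87/(1−0.3878) = 1.4211 °C.
Change = 1.4211 − 1.5328 = -0.11 °C.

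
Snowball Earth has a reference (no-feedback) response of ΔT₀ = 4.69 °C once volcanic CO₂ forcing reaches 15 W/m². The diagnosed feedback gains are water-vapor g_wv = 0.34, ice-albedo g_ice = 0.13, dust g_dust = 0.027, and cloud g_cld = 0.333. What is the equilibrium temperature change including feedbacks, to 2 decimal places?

Total gain g = 0.34 + 0.13 + 0.027 + 0.333 = 0.83.
Amplification A = 1/(1 − 0.83) = 5.882.
ΔT = 4.69 × 5.882 = 27.59 °C.

27.59 °C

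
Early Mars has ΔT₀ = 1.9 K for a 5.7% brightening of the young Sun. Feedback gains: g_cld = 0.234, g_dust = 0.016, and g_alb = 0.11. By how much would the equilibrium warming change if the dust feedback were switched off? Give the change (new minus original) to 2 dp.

-0.07 K

Original: g = 0.36, ΔT = 1.9/(1−0.36) = 2.9688 K.
Without dust: g' = 0.344, ΔT' = 1.9/(1−0.344) = 2.8963 K.
Change = 2.8963 − 2.9688 = -0.07 K.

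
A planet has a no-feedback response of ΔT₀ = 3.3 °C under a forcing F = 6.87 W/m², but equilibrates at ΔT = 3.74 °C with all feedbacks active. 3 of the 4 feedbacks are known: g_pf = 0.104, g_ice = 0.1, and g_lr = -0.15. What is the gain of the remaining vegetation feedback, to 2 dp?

Amplification A = ΔT/ΔT₀ = 3.74/3.3 = 1.133.
Total gain g = 1 − 1/A = 1 − 1/1.133 = 0.1174.
Known gains sum to 0.104 + 0.1 − 0.15 = 0.054.
g_veg = 0.1174 − 0.054 = 0.06.

0.06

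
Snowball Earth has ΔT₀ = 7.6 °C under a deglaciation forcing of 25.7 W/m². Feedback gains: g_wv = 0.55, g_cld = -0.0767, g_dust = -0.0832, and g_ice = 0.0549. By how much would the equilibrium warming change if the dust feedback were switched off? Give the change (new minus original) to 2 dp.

Original: g = 0.445, ΔT = 7.6/(1−0.445) = 13.6937 °C.
Without dust: g' = 0.5282, ΔT' = 7.6/(1−0.5282) = 16.1085 °C.
Change = 16.1085 − 13.6937 = 2.41 °C.

2.41 °C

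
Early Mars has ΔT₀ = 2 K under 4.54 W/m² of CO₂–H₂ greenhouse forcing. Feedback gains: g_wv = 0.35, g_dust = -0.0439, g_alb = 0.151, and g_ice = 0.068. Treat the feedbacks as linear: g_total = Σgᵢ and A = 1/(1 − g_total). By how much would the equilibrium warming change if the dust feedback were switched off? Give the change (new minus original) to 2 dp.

0.43 K

Original: g = 0.5251, ΔT = 2/(1−0.5251) = 4.2114 K.
Without dust: g' = 0.569, ΔT' = 2/(1−0.569) = 4.6404 K.
Change = 4.6404 − 4.2114 = 0.43 K.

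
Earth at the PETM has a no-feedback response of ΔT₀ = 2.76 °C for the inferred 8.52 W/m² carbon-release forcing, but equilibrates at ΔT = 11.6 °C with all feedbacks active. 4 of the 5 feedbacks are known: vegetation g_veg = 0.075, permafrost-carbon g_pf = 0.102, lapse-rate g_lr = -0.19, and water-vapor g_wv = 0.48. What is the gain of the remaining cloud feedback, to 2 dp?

Amplification A = ΔT/ΔT₀ = 11.6/2.76 = 4.203.
Total gain g = 1 − 1/A = 1 − 1/4.203 = 0.7621.
Known gains sum to 0.075 + 0.102 − 0.19 + 0.48 = 0.467.
g_cld = 0.7621 − 0.467 = 0.30.

0.30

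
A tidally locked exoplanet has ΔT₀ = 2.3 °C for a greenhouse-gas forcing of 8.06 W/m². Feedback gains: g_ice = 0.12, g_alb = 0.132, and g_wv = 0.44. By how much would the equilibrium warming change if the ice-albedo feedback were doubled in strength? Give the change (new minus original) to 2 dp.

Original: g = 0.692, ΔT = 2.3/(1−0.692) = 7.4675 °C.
With doubled ice-albedo: g' = 0.812, ΔT' = 2.3/(1−0.812) = 12.2340 °C.
Change = 12.2340 − 7.4675 = 4.77 °C.

4.77 °C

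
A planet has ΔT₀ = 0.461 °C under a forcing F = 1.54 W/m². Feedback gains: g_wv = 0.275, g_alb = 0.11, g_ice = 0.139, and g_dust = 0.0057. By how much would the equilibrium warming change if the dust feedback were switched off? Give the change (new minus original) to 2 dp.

-0.01 °C

Original: g = 0.5297, ΔT = 0.461/(1−0.5297) = 0.9802 °C.
Without dust: g' = 0.524, ΔT' = 0.461/(1−0.524) = 0.9685 °C.
Change = 0.9685 − 0.9802 = -0.01 °C.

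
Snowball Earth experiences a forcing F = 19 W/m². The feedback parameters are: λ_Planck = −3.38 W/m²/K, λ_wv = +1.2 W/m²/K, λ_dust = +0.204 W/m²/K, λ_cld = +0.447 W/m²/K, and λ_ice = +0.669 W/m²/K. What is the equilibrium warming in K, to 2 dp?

22.09 K

Net feedback parameter λ = (−3.38) + (+1.2) + (+0.204) + (+0.447) + (+0.669) = -0.86 W/m²/K.
ΔT = −F/λ = −19/(-0.86) = 22.09 K.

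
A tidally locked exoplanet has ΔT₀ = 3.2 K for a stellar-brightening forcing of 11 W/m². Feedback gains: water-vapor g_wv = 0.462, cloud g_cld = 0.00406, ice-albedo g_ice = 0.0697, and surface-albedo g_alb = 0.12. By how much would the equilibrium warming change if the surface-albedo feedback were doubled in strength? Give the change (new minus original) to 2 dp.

4.97 K

Original: g = 0.65576, ΔT = 3.2/(1−0.65576) = 9.2958 K.
With doubled surface-albedo: g' = 0.77576, ΔT' = 3.2/(1−0.77576) = 14.2704 K.
Change = 14.2704 − 9.2958 = 4.97 K.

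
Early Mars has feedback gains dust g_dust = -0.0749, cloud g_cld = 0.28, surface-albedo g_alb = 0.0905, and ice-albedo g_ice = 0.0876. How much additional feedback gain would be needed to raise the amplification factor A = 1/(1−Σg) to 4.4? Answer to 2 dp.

Current total gain = 0.3832.
Target gain for A = 4.4: g* = 1 − 1/4.4 = 0.7727.
Additional gain needed = 0.7727 − 0.3832 = 0.39.

0.39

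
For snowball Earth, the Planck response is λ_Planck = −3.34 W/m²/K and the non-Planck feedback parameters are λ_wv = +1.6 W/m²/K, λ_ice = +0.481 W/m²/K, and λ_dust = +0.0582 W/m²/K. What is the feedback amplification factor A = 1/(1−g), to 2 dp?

Convert to gains: g_wv = 1.6/3.34 = 0.479; g_ice = 0.481/3.34 = 0.144; g_dust = 0.0582/3.34 = 0.01743.
Total gain g = 0.64043.
A = 1/(1 − 0.64043) = 2.78.

2.78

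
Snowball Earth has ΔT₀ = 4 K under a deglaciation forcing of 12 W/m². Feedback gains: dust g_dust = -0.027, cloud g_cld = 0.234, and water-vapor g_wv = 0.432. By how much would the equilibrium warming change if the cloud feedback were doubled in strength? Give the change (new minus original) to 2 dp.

20.42 K

Original: g = 0.639, ΔT = 4/(1−0.639) = 11.0803 K.
With doubled cloud: g' = 0.873, ΔT' = 4/(1−0.873) = 31.4961 K.
Change = 31.4961 − 11.0803 = 20.42 K.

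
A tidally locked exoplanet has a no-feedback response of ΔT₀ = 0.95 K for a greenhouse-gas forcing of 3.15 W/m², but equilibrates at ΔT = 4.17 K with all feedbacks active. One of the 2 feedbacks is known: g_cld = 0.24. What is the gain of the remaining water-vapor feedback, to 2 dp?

Amplification A = ΔT/ΔT₀ = 4.17/0.95 = 4.389.
Total gain g = 1 − 1/A = 1 − 1/4.389 = 0.7722.
The known gain is 0.24.
g_wv = 0.7722 − 0.24 = 0.53.

0.53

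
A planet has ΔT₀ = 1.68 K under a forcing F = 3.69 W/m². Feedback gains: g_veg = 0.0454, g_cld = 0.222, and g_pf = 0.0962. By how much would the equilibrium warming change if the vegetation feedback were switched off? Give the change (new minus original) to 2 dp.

Original: g = 0.3636, ΔT = 1.68/(1−0.3636) = 2.6398 K.
Without vegetation: g' = 0.3182, ΔT' = 1.68/(1−0.3182) = 2.4641 K.
Change = 2.4641 − 2.6398 = -0.18 K.

-0.18 K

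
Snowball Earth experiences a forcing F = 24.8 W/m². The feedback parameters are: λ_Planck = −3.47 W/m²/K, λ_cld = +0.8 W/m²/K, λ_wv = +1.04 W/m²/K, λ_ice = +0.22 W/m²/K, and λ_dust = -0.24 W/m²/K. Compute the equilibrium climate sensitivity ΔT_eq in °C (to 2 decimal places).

15.03 °C

Net feedback parameter λ = (−3.47) + (+0.8) + (+1.04) + (+0.22) + (-0.24) = -1.65 W/m²/K.
ΔT = −F/λ = −24.8/(-1.65) = 15.03 °C.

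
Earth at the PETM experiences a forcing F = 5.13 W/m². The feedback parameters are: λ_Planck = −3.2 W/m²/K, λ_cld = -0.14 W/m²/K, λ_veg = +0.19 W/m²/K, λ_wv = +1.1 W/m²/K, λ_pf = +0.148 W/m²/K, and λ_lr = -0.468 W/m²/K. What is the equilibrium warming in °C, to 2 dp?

Net feedback parameter λ = (−3.2) + (-0.14) + (+0.19) + (+1.1) + (+0.148) + (-0.468) = -2.37 W/m²/K.
ΔT = −F/λ = −5.13/(-2.37) = 2.16 °C.

2.16 °C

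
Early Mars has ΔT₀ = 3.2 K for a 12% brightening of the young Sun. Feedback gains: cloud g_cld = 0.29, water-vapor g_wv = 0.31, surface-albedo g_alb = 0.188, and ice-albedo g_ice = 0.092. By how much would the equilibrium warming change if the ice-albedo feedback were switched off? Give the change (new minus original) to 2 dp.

Original: g = 0.88, ΔT = 3.2/(1−0.88) = 26.6667 K.
Without ice-albedo: g' = 0.788, ΔT' = 3.2/(1−0.788) = 15.0943 K.
Change = 15.0943 − 26.6667 = -11.57 K.

-11.57 K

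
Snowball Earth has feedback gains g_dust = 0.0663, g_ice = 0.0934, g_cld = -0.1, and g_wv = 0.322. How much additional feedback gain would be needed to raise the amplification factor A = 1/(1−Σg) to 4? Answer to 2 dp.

Current total gain = 0.3817.
Target gain for A = 4: g* = 1 − 1/4 = 0.75.
Additional gain needed = 0.75 − 0.3817 = 0.37.

0.37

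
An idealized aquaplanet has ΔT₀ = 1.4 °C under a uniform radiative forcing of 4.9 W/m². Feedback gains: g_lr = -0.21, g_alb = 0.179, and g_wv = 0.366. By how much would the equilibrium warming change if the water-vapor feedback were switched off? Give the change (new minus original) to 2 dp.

Original: g = 0.335, ΔT = 1.4/(1−0.335) = 2.1053 °C.
Without water-vapor: g' = -0.031, ΔT' = 1.4/(1+0.031) = 1.3579 °C.
Change = 1.3579 − 2.1053 = -0.75 °C.

-0.75 °C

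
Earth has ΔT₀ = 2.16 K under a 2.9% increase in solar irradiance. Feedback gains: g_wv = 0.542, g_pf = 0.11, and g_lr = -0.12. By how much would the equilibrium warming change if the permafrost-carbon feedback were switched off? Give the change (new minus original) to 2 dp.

-0.88 K

Original: g = 0.532, ΔT = 2.16/(1−0.532) = 4.6154 K.
Without permafrost-carbon: g' = 0.422, ΔT' = 2.16/(1−0.422) = 3.7370 K.
Change = 3.7370 − 4.6154 = -0.88 K.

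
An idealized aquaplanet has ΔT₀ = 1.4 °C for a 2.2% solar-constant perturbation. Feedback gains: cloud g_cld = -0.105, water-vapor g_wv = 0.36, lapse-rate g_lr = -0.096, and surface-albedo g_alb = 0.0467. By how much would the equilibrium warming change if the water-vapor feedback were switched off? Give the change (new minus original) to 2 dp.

-0.55 °C

Original: g = 0.2057, ΔT = 1.4/(1−0.2057) = 1.7626 °C.
Without water-vapor: g' = -0.1543, ΔT' = 1.4/(1+0.1543) = 1.2129 °C.
Change = 1.2129 − 1.7626 = -0.55 °C.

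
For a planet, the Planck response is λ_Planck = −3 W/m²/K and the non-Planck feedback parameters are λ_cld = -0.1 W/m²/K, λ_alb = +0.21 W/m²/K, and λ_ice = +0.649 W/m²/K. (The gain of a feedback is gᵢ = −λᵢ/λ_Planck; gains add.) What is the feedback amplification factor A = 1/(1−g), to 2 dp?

1.34

Convert to gains: g_cld = -0.1/3 = -0.03333; g_alb = 0.21/3 = 0.07; g_ice = 0.649/3 = 0.2163.
Total gain g = 0.25297.
A = 1/(1 − 0.25297) = 1.34.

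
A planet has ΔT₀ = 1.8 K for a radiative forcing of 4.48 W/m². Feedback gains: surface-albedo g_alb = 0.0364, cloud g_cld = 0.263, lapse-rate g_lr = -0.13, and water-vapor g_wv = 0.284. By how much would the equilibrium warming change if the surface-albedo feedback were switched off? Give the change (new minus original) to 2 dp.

-0.21 K

Original: g = 0.4534, ΔT = 1.8/(1−0.4534) = 3.2931 K.
Without surface-albedo: g' = 0.417, ΔT' = 1.8/(1−0.417) = 3.0875 K.
Change = 3.0875 − 3.2931 = -0.21 K.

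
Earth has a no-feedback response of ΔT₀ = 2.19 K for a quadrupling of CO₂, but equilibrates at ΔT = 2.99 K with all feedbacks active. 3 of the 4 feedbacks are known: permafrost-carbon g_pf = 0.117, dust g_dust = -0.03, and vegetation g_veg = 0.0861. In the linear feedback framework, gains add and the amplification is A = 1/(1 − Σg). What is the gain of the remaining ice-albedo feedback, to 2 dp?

Amplification A = ΔT/ΔT₀ = 2.99/2.19 = 1.365.
Total gain g = 1 − 1/A = 1 − 1/1.365 = 0.2674.
Known gains sum to 0.117 − 0.03 + 0.0861 = 0.1731.
g_ice = 0.2674 − 0.1731 = 0.09.

0.09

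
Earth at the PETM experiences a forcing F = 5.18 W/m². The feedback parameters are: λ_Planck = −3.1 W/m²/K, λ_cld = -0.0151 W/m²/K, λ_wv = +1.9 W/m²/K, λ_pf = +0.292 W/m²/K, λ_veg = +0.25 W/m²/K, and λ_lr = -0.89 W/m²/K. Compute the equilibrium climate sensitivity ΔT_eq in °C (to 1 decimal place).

3.3 °C

Net feedback parameter λ = (−3.1) + (-0.0151) + (+1.9) + (+0.292) + (+0.25) + (-0.89) = -1.5631 W/m²/K.
ΔT = −F/λ = −5.18/(-1.5631) = 3.3 °C.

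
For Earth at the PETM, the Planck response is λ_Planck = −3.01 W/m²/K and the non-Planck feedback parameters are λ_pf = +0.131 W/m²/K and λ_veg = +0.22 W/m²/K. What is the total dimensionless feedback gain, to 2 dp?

0.12

Convert to gains: g_pf = 0.131/3.01 = 0.04352; g_veg = 0.22/3.01 = 0.07309.
Total gain g = 0.11661.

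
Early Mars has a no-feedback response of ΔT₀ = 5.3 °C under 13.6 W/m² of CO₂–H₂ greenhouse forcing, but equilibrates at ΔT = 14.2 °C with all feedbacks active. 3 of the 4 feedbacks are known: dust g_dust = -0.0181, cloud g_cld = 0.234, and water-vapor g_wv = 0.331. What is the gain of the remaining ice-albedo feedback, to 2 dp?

0.08

Amplification A = ΔT/ΔT₀ = 14.2/5.3 = 2.679.
Total gain g = 1 − 1/A = 1 − 1/2.679 = 0.6267.
Known gains sum to -0.0181 + 0.234 + 0.331 = 0.5469.
g_ice = 0.6267 − 0.5469 = 0.08.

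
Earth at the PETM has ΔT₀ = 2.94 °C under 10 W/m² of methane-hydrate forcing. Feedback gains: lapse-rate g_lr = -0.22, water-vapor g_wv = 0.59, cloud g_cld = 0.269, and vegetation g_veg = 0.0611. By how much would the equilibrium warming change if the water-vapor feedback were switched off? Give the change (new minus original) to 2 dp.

Original: g = 0.7001, ΔT = 2.94/(1−0.7001) = 9.8033 °C.
Without water-vapor: g' = 0.1101, ΔT' = 2.94/(1−0.1101) = 3.3037 °C.
Change = 3.3037 − 9.8033 = -6.50 °C.

-6.50 °C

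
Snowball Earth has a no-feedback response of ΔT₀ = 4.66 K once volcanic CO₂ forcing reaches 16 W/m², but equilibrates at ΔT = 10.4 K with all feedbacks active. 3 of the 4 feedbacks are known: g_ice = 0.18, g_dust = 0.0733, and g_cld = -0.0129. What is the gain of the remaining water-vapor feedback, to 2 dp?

0.31

Amplification A = ΔT/ΔT₀ = 10.4/4.66 = 2.232.
Total gain g = 1 − 1/A = 1 − 1/2.232 = 0.552.
Known gains sum to 0.18 + 0.0733 − 0.0129 = 0.2404.
g_wv = 0.552 − 0.2404 = 0.31.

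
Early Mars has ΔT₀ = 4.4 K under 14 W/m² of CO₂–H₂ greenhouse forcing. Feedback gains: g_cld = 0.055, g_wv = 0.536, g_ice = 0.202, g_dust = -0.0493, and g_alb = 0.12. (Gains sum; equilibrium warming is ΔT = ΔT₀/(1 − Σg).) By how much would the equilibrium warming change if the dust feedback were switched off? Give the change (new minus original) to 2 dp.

Original: g = 0.8637, ΔT = 4.4/(1−0.8637) = 32.2817 K.
Without dust: g' = 0.913, ΔT' = 4.4/(1−0.913) = 50.5747 K.
Change = 50.5747 − 32.2817 = 18.29 K.

18.29 K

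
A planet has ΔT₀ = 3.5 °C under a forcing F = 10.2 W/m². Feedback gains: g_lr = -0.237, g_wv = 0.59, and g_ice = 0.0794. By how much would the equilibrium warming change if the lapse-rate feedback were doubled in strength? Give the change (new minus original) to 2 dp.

-1.82 °C

Original: g = 0.4324, ΔT = 3.5/(1−0.4324) = 6.1663 °C.
With doubled lapse-rate: g' = 0.1954, ΔT' = 3.5/(1−0.1954) = 4.3500 °C.
Change = 4.3500 − 6.1663 = -1.82 °C.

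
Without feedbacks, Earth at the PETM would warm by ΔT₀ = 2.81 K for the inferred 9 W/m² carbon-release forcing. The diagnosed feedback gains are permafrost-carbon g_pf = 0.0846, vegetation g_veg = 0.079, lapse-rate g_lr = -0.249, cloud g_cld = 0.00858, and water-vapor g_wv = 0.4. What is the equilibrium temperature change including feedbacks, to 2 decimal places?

Total gain g = 0.0846 + 0.079 − 0.249 + 0.00858 + 0.4 = 0.32318.
Amplification A = 1/(1 − 0.32318) = 1.477.
ΔT = 2.81 × 1.477 = 4.15 K.

4.15 K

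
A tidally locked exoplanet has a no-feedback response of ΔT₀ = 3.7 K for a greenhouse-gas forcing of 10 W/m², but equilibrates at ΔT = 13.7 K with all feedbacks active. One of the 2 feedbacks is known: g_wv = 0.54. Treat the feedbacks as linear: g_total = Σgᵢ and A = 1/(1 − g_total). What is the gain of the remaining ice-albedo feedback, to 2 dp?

Amplification A = ΔT/ΔT₀ = 13.7/3.7 = 3.703.
Total gain g = 1 − 1/A = 1 − 1/3.703 = 0.7299.
The known gain is 0.54.
g_ice = 0.7299 − 0.54 = 0.19.

0.19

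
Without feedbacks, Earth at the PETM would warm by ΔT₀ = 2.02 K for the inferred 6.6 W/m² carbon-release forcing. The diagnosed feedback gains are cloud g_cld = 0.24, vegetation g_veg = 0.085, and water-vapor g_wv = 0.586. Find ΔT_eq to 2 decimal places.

Total gain g = 0.24 + 0.085 + 0.586 = 0.911.
Amplification A = 1/(1 − 0.911) = 11.24.
ΔT = 2.02 × 11.24 = 22.70 K.

22.70 K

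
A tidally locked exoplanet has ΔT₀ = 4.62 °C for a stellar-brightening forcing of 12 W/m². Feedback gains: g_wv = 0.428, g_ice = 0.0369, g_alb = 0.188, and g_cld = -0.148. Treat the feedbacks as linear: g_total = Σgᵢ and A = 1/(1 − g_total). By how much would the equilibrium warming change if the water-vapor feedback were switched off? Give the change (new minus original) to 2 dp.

Original: g = 0.5049, ΔT = 4.62/(1−0.5049) = 9.3314 °C.
Without water-vapor: g' = 0.0769, ΔT' = 4.62/(1−0.0769) = 5.0049 °C.
Change = 5.0049 − 9.3314 = -4.33 °C.

-4.33 °C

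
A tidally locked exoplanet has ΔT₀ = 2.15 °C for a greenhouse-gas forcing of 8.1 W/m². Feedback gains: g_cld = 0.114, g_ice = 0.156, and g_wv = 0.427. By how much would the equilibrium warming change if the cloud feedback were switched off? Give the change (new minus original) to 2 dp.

Original: g = 0.697, ΔT = 2.15/(1−0.697) = 7.0957 °C.
Without cloud: g' = 0.583, ΔT' = 2.15/(1−0.583) = 5.1559 °C.
Change = 5.1559 − 7.0957 = -1.94 °C.

-1.94 °C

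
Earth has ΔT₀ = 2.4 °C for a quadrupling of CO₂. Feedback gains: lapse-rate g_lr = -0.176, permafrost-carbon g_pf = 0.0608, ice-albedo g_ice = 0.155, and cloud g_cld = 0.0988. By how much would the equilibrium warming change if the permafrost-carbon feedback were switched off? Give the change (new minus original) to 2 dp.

Original: g = 0.1386, ΔT = 2.4/(1−0.1386) = 2.7862 °C.
Without permafrost-carbon: g' = 0.0778, ΔT' = 2.4/(1−0.0778) = 2.6025 °C.
Change = 2.6025 − 2.7862 = -0.18 °C.

-0.18 °C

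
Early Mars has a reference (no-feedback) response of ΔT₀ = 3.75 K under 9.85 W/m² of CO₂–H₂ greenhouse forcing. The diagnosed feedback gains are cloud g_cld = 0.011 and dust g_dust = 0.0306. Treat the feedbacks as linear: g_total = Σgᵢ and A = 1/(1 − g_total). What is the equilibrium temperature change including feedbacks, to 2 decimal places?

3.91 K

Total gain g = 0.011 + 0.0306 = 0.0416.
Amplification A = 1/(1 − 0.0416) = 1.043.
ΔT = 3.75 × 1.043 = 3.91 K.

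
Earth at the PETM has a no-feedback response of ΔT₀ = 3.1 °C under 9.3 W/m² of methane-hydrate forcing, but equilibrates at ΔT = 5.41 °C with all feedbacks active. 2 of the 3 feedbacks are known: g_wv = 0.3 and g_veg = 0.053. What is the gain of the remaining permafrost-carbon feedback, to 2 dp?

0.07

Amplification A = ΔT/ΔT₀ = 5.41/3.1 = 1.745.
Total gain g = 1 − 1/A = 1 − 1/1.745 = 0.4269.
Known gains sum to 0.3 + 0.053 = 0.353.
g_pf = 0.4269 − 0.353 = 0.07.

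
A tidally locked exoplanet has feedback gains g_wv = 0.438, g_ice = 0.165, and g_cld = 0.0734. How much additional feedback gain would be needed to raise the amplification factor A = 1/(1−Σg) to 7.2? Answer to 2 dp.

Current total gain = 0.6764.
Target gain for A = 7.2: g* = 1 − 1/7.2 = 0.8611.
Additional gain needed = 0.8611 − 0.6764 = 0.18.

0.18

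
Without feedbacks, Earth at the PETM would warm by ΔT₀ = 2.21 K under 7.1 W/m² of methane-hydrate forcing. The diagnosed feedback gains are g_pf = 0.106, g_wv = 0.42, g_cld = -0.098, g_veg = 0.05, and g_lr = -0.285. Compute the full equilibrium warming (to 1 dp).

Total gain g = 0.106 + 0.42 − 0.098 + 0.05 − 0.285 = 0.193.
Amplification A = 1/(1 − 0.193) = 1.239.
ΔT = 2.21 × 1.239 = 2.7 K.

2.7 K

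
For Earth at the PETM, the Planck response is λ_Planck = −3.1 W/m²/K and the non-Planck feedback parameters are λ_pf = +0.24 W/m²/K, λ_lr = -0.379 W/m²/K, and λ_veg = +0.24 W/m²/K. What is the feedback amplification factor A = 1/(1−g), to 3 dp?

Convert to gains: g_pf = 0.24/3.1 = 0.07742; g_lr = -0.379/3.1 = -0.1223; g_veg = 0.24/3.1 = 0.07742.
Total gain g = 0.03254.
A = 1/(1 − 0.03254) = 1.034.

1.034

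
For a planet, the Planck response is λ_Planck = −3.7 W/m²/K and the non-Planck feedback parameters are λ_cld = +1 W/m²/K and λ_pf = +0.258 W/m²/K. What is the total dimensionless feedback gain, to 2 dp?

Convert to gains: g_cld = 1/3.7 = 0.2703; g_pf = 0.258/3.7 = 0.06973.
Total gain g = 0.34003.

0.34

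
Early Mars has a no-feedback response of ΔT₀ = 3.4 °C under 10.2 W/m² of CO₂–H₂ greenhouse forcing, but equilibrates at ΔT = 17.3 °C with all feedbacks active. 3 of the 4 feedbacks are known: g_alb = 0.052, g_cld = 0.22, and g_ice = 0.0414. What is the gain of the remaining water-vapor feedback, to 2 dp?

Amplification A = ΔT/ΔT₀ = 17.3/3.4 = 5.088.
Total gain g = 1 − 1/A = 1 − 1/5.088 = 0.8035.
Known gains sum to 0.052 + 0.22 + 0.0414 = 0.3134.
g_wv = 0.8035 − 0.3134 = 0.49.

0.49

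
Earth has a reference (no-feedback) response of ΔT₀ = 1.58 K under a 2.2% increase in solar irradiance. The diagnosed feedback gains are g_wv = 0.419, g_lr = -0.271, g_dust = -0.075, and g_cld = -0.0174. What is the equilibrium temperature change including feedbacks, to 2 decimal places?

Total gain g = 0.419 − 0.271 − 0.075 − 0.0174 = 0.0556.
Amplification A = 1/(1 − 0.0556) = 1.059.
ΔT = 1.58 × 1.059 = 1.67 K.

1.67 K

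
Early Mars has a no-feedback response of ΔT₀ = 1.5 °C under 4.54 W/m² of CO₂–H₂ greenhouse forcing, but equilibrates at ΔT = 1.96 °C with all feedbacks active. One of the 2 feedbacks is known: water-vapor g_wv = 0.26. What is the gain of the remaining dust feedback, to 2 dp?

-0.03

Amplification A = ΔT/ΔT₀ = 1.96/1.5 = 1.307.
Total gain g = 1 − 1/A = 1 − 1/1.307 = 0.2349.
The known gain is 0.26.
g_dust = 0.2349 − 0.26 = -0.03.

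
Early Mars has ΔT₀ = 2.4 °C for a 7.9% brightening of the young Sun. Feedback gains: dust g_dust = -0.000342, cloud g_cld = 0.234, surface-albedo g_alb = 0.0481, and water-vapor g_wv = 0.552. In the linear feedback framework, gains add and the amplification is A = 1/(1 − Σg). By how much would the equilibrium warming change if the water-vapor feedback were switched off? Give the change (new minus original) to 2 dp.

-11.10 °C

Original: g = 0.833758, ΔT = 2.4/(1−0.833758) = 14.4368 °C.
Without water-vapor: g' = 0.281758, ΔT' = 2.4/(1−0.281758) = 3.3415 °C.
Change = 3.3415 − 14.4368 = -11.10 °C.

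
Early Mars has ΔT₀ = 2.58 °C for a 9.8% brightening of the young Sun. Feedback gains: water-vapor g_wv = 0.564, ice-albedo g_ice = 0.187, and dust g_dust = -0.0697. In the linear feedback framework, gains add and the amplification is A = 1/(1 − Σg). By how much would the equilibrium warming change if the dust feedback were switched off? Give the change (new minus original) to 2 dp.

Original: g = 0.6813, ΔT = 2.58/(1−0.6813) = 8.0954 °C.
Without dust: g' = 0.751, ΔT' = 2.58/(1−0.751) = 10.3614 °C.
Change = 10.3614 − 8.0954 = 2.27 °C.

2.27 °C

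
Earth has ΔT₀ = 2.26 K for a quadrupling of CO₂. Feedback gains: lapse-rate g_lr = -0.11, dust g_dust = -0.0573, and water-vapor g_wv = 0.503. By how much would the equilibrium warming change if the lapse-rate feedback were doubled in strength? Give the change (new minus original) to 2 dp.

-0.48 K

Original: g = 0.3357, ΔT = 2.26/(1−0.3357) = 3.4021 K.
With doubled lapse-rate: g' = 0.2257, ΔT' = 2.26/(1−0.2257) = 2.9188 K.
Change = 2.9188 − 3.4021 = -0.48 K.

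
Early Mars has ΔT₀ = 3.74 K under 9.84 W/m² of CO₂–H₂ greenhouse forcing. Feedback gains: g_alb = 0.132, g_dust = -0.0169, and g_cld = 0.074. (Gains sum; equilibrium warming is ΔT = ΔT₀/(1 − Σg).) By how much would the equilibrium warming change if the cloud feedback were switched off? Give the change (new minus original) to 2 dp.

-0.39 K

Original: g = 0.1891, ΔT = 3.74/(1−0.1891) = 4.6122 K.
Without cloud: g' = 0.1151, ΔT' = 3.74/(1−0.1151) = 4.2265 K.
Change = 4.2265 − 4.6122 = -0.39 K.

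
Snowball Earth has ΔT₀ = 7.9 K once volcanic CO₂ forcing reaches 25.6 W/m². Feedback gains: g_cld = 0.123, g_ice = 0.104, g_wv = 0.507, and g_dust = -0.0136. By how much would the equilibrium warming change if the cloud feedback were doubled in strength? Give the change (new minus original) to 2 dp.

Original: g = 0.7204, ΔT = 7.9/(1−0.7204) = 28.2546 K.
With doubled cloud: g' = 0.8434, ΔT' = 7.9/(1−0.8434) = 50.4470 K.
Change = 50.4470 − 28.2546 = 22.19 K.

22.19 K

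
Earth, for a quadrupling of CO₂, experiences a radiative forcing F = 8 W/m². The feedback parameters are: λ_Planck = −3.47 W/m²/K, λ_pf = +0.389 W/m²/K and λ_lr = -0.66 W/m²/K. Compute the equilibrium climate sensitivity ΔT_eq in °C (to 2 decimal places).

Net feedback parameter λ = (−3.47) + (+0.389) + (-0.66) = -3.741 W/m²/K.
ΔT = −F/λ = −8/(-3.741) = 2.14 °C.

2.14 °C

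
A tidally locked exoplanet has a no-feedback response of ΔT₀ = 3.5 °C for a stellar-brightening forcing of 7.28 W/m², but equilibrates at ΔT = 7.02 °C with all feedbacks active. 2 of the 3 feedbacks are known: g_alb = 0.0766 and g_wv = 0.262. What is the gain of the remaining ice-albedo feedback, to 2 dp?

0.16

Amplification A = ΔT/ΔT₀ = 7.02/3.5 = 2.006.
Total gain g = 1 − 1/A = 1 − 1/2.006 = 0.5015.
Known gains sum to 0.0766 + 0.262 = 0.3386.
g_ice = 0.5015 − 0.3386 = 0.16.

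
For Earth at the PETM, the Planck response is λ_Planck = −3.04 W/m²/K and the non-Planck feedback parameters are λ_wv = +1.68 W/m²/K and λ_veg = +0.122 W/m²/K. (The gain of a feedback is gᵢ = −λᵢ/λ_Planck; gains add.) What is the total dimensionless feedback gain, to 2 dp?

0.59

Convert to gains: g_wv = 1.68/3.04 = 0.5526; g_veg = 0.122/3.04 = 0.04013.
Total gain g = 0.59273.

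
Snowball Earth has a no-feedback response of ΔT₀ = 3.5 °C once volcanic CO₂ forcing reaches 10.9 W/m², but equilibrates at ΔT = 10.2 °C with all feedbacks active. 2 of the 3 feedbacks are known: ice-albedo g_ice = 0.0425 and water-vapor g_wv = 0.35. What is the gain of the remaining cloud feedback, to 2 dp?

Amplification A = ΔT/ΔT₀ = 10.2/3.5 = 2.914.
Total gain g = 1 − 1/A = 1 − 1/2.914 = 0.6568.
Known gains sum to 0.0425 + 0.35 = 0.3925.
g_cld = 0.6568 − 0.3925 = 0.26.

0.26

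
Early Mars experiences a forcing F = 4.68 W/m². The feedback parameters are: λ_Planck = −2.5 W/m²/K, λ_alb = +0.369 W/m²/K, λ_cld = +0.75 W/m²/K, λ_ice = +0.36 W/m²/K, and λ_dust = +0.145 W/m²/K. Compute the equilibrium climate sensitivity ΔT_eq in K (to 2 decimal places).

Net feedback parameter λ = (−2.5) + (+0.369) + (+0.75) + (+0.36) + (+0.145) = -0.876 W/m²/K.
ΔT = −F/λ = −4.68/(-0.876) = 5.34 K.

5.34 K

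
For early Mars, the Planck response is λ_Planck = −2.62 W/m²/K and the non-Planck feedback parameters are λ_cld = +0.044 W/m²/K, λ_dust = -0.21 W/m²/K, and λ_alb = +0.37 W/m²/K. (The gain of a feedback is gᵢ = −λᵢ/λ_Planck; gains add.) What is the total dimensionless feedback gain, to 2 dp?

Convert to gains: g_cld = 0.044/2.62 = 0.01679; g_dust = -0.21/2.62 = -0.08015; g_alb = 0.37/2.62 = 0.1412.
Total gain g = 0.07784.

0.08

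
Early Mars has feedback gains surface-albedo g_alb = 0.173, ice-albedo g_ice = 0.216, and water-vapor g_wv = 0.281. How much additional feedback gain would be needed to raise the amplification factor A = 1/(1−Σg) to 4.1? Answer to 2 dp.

0.09

Current total gain = 0.67.
Target gain for A = 4.1: g* = 1 − 1/4.1 = 0.7561.
Additional gain needed = 0.7561 − 0.67 = 0.09.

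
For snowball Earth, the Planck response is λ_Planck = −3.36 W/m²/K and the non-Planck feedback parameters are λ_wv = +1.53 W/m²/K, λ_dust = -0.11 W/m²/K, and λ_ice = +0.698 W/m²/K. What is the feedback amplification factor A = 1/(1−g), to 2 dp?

2.71

Convert to gains: g_wv = 1.53/3.36 = 0.4554; g_dust = -0.11/3.36 = -0.03274; g_ice = 0.698/3.36 = 0.2077.
Total gain g = 0.63036.
A = 1/(1 − 0.63036) = 2.71.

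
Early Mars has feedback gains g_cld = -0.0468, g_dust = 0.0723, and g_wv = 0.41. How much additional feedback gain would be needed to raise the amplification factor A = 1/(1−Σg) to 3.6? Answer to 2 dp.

Current total gain = 0.4355.
Target gain for A = 3.6: g* = 1 − 1/3.6 = 0.7222.
Additional gain needed = 0.7222 − 0.4355 = 0.29.

0.29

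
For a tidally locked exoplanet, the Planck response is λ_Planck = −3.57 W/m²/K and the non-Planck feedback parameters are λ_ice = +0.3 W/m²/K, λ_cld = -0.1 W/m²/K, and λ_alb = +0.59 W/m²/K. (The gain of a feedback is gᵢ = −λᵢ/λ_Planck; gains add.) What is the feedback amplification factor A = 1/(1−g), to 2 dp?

Convert to gains: g_ice = 0.3/3.57 = 0.08403; g_cld = -0.1/3.57 = -0.02801; g_alb = 0.59/3.57 = 0.1653.
Total gain g = 0.22132.
A = 1/(1 − 0.22132) = 1.28.

1.28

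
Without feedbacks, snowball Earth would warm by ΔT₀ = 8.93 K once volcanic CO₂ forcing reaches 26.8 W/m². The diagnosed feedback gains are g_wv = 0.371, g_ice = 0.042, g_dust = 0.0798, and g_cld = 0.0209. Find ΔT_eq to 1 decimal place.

18.4 K

Total gain g = 0.371 + 0.042 + 0.0798 + 0.0209 = 0.5137.
Amplification A = 1/(1 − 0.5137) = 2.056.
ΔT = 8.93 × 2.056 = 18.4 K.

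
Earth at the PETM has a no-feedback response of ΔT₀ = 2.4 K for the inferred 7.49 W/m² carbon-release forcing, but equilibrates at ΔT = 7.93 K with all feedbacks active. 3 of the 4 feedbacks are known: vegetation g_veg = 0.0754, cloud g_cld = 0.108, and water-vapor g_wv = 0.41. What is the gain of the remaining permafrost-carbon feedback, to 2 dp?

0.10

Amplification A = ΔT/ΔT₀ = 7.93/2.4 = 3.304.
Total gain g = 1 − 1/A = 1 − 1/3.304 = 0.6973.
Known gains sum to 0.0754 + 0.108 + 0.41 = 0.5934.
g_pf = 0.6973 − 0.5934 = 0.10.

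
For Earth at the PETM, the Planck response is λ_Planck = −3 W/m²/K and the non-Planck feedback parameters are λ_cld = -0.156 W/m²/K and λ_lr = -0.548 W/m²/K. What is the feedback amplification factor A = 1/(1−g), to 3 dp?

0.810

Convert to gains: g_cld = -0.156/3 = -0.052; g_lr = -0.548/3 = -0.1827.
Total gain g = -0.2347.
A = 1/(1 + 0.2347) = 0.810.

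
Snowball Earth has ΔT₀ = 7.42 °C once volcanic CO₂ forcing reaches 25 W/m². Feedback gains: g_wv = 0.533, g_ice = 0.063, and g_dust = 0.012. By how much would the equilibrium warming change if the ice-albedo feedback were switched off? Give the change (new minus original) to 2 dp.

-2.62 °C

Original: g = 0.608, ΔT = 7.42/(1−0.608) = 18.9286 °C.
Without ice-albedo: g' = 0.545, ΔT' = 7.42/(1−0.545) = 16.3077 °C.
Change = 16.3077 − 18.9286 = -2.62 °C.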